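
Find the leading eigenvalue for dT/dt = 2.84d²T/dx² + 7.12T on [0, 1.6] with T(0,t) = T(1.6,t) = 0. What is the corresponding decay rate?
Eigenvalues: λₙ = 2.84n²π²/1.6² - 7.12.
First three modes:
  n=1: λ₁ = 2.84π²/1.6² - 7.12 ≈ 3.829
  n=2: λ₂ = 11.36π²/1.6² - 7.12 ≈ 36.676
  n=3: λ₃ = 25.56π²/1.6² - 7.12 ≈ 91.422
Since 2.84π²/1.6² ≈ 10.949 > 7.12, all λₙ > 0.
The n=1 mode decays slowest → dominates as t → ∞.
Asymptotic: T ~ c₁ sin(πx/1.6) e^{-λ₁t} with decay rate λ₁ ≈ 3.829.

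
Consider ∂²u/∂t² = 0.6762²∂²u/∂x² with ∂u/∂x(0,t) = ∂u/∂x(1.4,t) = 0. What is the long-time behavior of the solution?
As t → ∞, u oscillates about a mean that drifts linearly in t (generically unbounded; no decay). There is no damping, so the nonconstant modes persist as standing waves (energy conserved, no decay). But with Neumann conditions at both ends the constant mode has eigenvalue 0: the spatial mean M(t) of u satisfies M'' = 0, so M(t) = M(0) + M'(0)·t. Unless the initial velocity has zero mean (∫u_t(x,0)dx = 0), the solution grows linearly in t (unbounded, though not exponentially); if it does have zero mean, the solution stays bounded and simply oscillates.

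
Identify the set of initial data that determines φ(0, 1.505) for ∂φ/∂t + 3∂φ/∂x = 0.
A single point: x = -4.515. The characteristic through (0, 1.505) is x - 3t = const, so x = 0 - 3·1.505 = -4.515.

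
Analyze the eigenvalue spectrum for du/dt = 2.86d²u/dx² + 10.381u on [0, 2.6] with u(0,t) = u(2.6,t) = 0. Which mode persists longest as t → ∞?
Eigenvalues: λₙ = 2.86n²π²/2.6² - 10.381.
First three modes:
  n=1: λ₁ = 2.86π²/2.6² - 10.381 ≈ -6.205
  n=2: λ₂ = 11.44π²/2.6² - 10.381 ≈ 6.321
  n=3: λ₃ = 25.74π²/2.6² - 10.381 ≈ 27.199
Since 2.86π²/2.6² ≈ 4.176 < 10.381, λ₁ < 0.
The n=1 mode grows fastest (−λₙ is largest for n=1) → dominates.
Asymptotic: u ~ c₁ sin(πx/2.6) e^{6.205t} (exponential growth at rate −λ₁ ≈ 6.205).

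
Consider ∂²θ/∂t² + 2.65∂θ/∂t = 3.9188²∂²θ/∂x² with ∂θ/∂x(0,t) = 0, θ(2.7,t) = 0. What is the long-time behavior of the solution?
As t → ∞, θ → 0. Damping (γ=2.65) dissipates energy; oscillations decay exponentially.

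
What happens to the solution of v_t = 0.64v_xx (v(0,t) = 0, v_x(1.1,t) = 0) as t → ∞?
v → 0. Heat escapes through the Dirichlet boundary.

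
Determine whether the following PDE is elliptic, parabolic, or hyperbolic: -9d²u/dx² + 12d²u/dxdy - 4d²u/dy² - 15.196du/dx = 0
Coefficients: A = -9, B = 12, C = -4. B² - 4AC = 0, which is zero, so the equation is parabolic.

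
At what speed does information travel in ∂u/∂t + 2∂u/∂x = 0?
Speed = 2. Information travels along x - 2t = const (rightward).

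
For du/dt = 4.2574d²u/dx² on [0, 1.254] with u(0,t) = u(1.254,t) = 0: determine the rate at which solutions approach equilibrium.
Eigenvalues: λₙ = 4.2574n²π²/1.254².
First three modes:
  n=1: λ₁ = 4.2574π²/1.254² ≈ 26.721
  n=2: λ₂ = 17.0296π²/1.254² ≈ 106.883 (4× faster decay)
  n=3: λ₃ = 38.3166π²/1.254² ≈ 240.487 (9× faster decay)
As t → ∞, higher modes decay exponentially faster. The n=1 mode dominates: u ~ c₁ sin(πx/1.254) e^{-λ₁t}.
Decay rate: λ₁ = 4.2574π²/1.254² ≈ 26.721.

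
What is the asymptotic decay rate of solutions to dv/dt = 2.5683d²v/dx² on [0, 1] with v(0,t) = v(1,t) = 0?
Eigenvalues: λₙ = 2.5683n²π².
First three modes:
  n=1: λ₁ = 2.5683π² ≈ 25.348
  n=2: λ₂ = 10.2732π² ≈ 101.392 (4× faster decay)
  n=3: λ₃ = 23.1147π² ≈ 228.133 (9× faster decay)
As t → ∞, higher modes decay exponentially faster. The n=1 mode dominates: v ~ c₁ sin(πx) e^{-λ₁t}.
Decay rate: λ₁ = 2.5683π² ≈ 25.348.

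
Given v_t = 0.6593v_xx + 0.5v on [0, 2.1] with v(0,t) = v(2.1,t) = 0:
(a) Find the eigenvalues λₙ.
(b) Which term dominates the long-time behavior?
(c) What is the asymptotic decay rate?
Eigenvalues: λₙ = 0.6593n²π²/2.1² - 0.5.
First three modes:
  n=1: λ₁ = 0.6593π²/2.1² - 0.5 ≈ 0.976
  n=2: λ₂ = 2.6372π²/2.1² - 0.5 ≈ 5.402
  n=3: λ₃ = 5.9337π²/2.1² - 0.5 ≈ 12.78
Since 0.6593π²/2.1² ≈ 1.476 > 0.5, all λₙ > 0.
The n=1 mode decays slowest → dominates as t → ∞.
Asymptotic: v ~ c₁ sin(πx/2.1) e^{-λ₁t} with decay rate λ₁ ≈ 0.976.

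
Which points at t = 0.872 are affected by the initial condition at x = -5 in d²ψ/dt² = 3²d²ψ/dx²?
Domain of influence: [-7.616, -2.384]. Data at x = -5 spreads outward at speed 3.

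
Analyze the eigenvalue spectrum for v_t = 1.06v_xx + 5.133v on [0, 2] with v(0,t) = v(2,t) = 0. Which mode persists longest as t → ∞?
Eigenvalues: λₙ = 1.06n²π²/2² - 5.133.
First three modes:
  n=1: λ₁ = 1.06π²/2² - 5.133 ≈ -2.518
  n=2: λ₂ = 4.24π²/2² - 5.133 ≈ 5.329
  n=3: λ₃ = 9.54π²/2² - 5.133 ≈ 18.406
Since 1.06π²/2² ≈ 2.615 < 5.133, λ₁ < 0.
The n=1 mode grows fastest (−λₙ is largest for n=1) → dominates.
Asymptotic: v ~ c₁ sin(πx/2) e^{2.518t} (exponential growth at rate −λ₁ ≈ 2.518).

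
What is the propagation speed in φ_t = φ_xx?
Infinite. The heat equation is parabolic, not hyperbolic, so disturbances propagate instantly.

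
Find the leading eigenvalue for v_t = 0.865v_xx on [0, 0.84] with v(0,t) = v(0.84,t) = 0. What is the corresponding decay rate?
Eigenvalues: λₙ = 0.865n²π²/0.84².
First three modes:
  n=1: λ₁ = 0.865π²/0.84² ≈ 12.099
  n=2: λ₂ = 3.46π²/0.84² ≈ 48.397 (4× faster decay)
  n=3: λ₃ = 7.785π²/0.84² ≈ 108.893 (9× faster decay)
As t → ∞, higher modes decay exponentially faster. The n=1 mode dominates: v ~ c₁ sin(πx/0.84) e^{-λ₁t}.
Decay rate: λ₁ = 0.865π²/0.84² ≈ 12.099.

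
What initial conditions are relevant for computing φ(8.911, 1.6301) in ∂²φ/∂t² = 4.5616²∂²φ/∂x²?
Domain of dependence: [1.47513584, 16.34686416]. Signals travel at speed 4.5616, so data within |x - 8.911| ≤ 4.5616·1.6301 = 7.43586416 can reach the point.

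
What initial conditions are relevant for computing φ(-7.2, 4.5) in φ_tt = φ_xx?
Domain of dependence: [-11.7, -2.7]. Signals travel at speed 1, so data within |x - -7.2| ≤ 1·4.5 = 4.5 can reach the point.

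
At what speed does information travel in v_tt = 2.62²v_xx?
Speed = 2.62. Information travels along characteristics x = x₀ ± 2.62t.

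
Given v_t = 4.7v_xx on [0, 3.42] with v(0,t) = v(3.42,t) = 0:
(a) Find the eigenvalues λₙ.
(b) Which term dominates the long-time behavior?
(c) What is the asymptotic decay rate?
Eigenvalues: λₙ = 4.7n²π²/3.42².
First three modes:
  n=1: λ₁ = 4.7π²/3.42² ≈ 3.966
  n=2: λ₂ = 18.8π²/3.42² ≈ 15.864 (4× faster decay)
  n=3: λ₃ = 42.3π²/3.42² ≈ 35.693 (9× faster decay)
As t → ∞, higher modes decay exponentially faster. The n=1 mode dominates: v ~ c₁ sin(πx/3.42) e^{-λ₁t}.
Decay rate: λ₁ = 4.7π²/3.42² ≈ 3.966.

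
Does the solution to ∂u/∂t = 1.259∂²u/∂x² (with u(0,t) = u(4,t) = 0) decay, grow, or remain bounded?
u → 0. Heat diffuses out through both boundaries.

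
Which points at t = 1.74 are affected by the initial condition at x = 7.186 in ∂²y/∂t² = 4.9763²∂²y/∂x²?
Domain of influence: [-1.472762, 15.844762]. Data at x = 7.186 spreads outward at speed 4.9763.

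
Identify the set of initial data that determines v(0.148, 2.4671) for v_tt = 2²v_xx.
Domain of dependence: [-4.7862, 5.0822]. Signals travel at speed 2, so data within |x - 0.148| ≤ 2·2.4671 = 4.9342 can reach the point.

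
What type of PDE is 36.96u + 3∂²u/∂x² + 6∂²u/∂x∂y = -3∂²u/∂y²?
Rewriting in standard form: 3∂²u/∂x² + 6∂²u/∂x∂y + 3∂²u/∂y² + 36.96u = 0. With A = 3, B = 6, C = 3, the discriminant is 0. This is a parabolic PDE.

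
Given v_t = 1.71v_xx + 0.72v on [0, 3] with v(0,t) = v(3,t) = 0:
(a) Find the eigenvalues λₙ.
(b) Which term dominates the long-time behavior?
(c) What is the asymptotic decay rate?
Eigenvalues: λₙ = 1.71n²π²/3² - 0.72.
First three modes:
  n=1: λ₁ = 1.71π²/3² - 0.72 ≈ 1.155
  n=2: λ₂ = 6.84π²/3² - 0.72 ≈ 6.781
  n=3: λ₃ = 15.39π²/3² - 0.72 ≈ 16.157
Since 1.71π²/3² ≈ 1.875 > 0.72, all λₙ > 0.
The n=1 mode decays slowest → dominates as t → ∞.
Asymptotic: v ~ c₁ sin(πx/3) e^{-λ₁t} with decay rate λ₁ ≈ 1.155.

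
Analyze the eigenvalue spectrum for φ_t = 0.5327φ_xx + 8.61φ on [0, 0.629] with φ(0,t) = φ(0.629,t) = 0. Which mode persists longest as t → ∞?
Eigenvalues: λₙ = 0.5327n²π²/0.629² - 8.61.
First three modes:
  n=1: λ₁ = 0.5327π²/0.629² - 8.61 ≈ 4.679
  n=2: λ₂ = 2.1308π²/0.629² - 8.61 ≈ 44.545
  n=3: λ₃ = 4.7943π²/0.629² - 8.61 ≈ 110.988
Since 0.5327π²/0.629² ≈ 13.289 > 8.61, all λₙ > 0.
The n=1 mode decays slowest → dominates as t → ∞.
Asymptotic: φ ~ c₁ sin(πx/0.629) e^{-λ₁t} with decay rate λ₁ ≈ 4.679.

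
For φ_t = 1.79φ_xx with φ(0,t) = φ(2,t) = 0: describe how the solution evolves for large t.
φ → 0. Heat diffuses out through both boundaries.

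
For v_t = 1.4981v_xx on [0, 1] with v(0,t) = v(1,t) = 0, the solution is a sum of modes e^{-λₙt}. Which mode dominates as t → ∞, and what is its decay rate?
Eigenvalues: λₙ = 1.4981n²π².
First three modes:
  n=1: λ₁ = 1.4981π² ≈ 14.786
  n=2: λ₂ = 5.9924π² ≈ 59.143 (4× faster decay)
  n=3: λ₃ = 13.4829π² ≈ 133.071 (9× faster decay)
As t → ∞, higher modes decay exponentially faster. The n=1 mode dominates: v ~ c₁ sin(πx) e^{-λ₁t}.
Decay rate: λ₁ = 1.4981π² ≈ 14.786.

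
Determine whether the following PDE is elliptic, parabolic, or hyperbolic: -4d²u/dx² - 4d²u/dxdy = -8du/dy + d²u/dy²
Rewriting in standard form: -4d²u/dx² - 4d²u/dxdy - d²u/dy² + 8du/dy = 0. Coefficients: A = -4, B = -4, C = -1. B² - 4AC = 0, which is zero, so the equation is parabolic.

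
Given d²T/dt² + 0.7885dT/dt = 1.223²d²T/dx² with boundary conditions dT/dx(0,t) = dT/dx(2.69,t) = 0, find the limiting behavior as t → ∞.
T → constant (steady state). Damping (γ=0.7885) dissipates the nonconstant modes; with Neumann BCs the spatial average obeys M''+γM'=0 and tends to a finite limit.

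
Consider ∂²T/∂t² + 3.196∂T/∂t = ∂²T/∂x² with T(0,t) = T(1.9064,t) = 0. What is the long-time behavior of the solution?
As t → ∞, T → 0. Damping (γ=3.196) dissipates energy; oscillations decay exponentially.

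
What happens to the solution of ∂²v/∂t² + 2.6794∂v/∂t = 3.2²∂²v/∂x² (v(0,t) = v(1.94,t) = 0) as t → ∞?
v → 0. Damping (γ=2.6794) dissipates energy; oscillations decay exponentially.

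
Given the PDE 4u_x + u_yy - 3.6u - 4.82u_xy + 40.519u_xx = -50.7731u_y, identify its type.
Rewriting in standard form: 40.519u_xx - 4.82u_xy + u_yy + 4u_x + 50.7731u_y - 3.6u = 0. The second-order coefficients are A = 40.519, B = -4.82, C = 1. Since B² - 4AC = -138.8436 < 0, this is an elliptic PDE.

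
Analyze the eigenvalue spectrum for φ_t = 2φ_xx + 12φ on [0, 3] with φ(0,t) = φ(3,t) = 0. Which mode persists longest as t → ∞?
Eigenvalues: λₙ = 2n²π²/3² - 12.
First three modes:
  n=1: λ₁ = 2π²/3² - 12 ≈ -9.807
  n=2: λ₂ = 8π²/3² - 12 ≈ -3.227
  n=3: λ₃ = 18π²/3² - 12 ≈ 7.739
Since 2π²/3² ≈ 2.193 < 12, λ₁ < 0.
The n=1 mode grows fastest (−λₙ is largest for n=1) → dominates.
Asymptotic: φ ~ c₁ sin(πx/3) e^{9.807t} (exponential growth at rate −λ₁ ≈ 9.807).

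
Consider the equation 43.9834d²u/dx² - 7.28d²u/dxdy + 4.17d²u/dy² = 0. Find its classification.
Elliptic. (A = 43.9834, B = -7.28, C = 4.17 gives B² - 4AC = -680.644712.)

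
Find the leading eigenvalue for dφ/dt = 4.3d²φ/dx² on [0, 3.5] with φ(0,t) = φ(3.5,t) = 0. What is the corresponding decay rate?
Eigenvalues: λₙ = 4.3n²π²/3.5².
First three modes:
  n=1: λ₁ = 4.3π²/3.5² ≈ 3.464
  n=2: λ₂ = 17.2π²/3.5² ≈ 13.858 (4× faster decay)
  n=3: λ₃ = 38.7π²/3.5² ≈ 31.18 (9× faster decay)
As t → ∞, higher modes decay exponentially faster. The n=1 mode dominates: φ ~ c₁ sin(πx/3.5) e^{-λ₁t}.
Decay rate: λ₁ = 4.3π²/3.5² ≈ 3.464.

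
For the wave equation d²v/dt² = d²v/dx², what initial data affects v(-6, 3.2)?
Domain of dependence: [-9.2, -2.8]. Signals travel at speed 1, so data within |x - -6| ≤ 1·3.2 = 3.2 can reach the point.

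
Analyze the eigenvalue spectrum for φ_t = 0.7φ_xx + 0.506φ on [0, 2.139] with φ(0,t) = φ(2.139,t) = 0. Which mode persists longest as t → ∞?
Eigenvalues: λₙ = 0.7n²π²/2.139² - 0.506.
First three modes:
  n=1: λ₁ = 0.7π²/2.139² - 0.506 ≈ 1.004
  n=2: λ₂ = 2.8π²/2.139² - 0.506 ≈ 5.534
  n=3: λ₃ = 6.3π²/2.139² - 0.506 ≈ 13.084
Since 0.7π²/2.139² ≈ 1.51 > 0.506, all λₙ > 0.
The n=1 mode decays slowest → dominates as t → ∞.
Asymptotic: φ ~ c₁ sin(πx/2.139) e^{-λ₁t} with decay rate λ₁ ≈ 1.004.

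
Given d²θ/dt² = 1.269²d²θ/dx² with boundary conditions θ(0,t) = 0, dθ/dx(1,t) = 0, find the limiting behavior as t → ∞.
θ oscillates (no decay). Energy is conserved; the solution oscillates indefinitely as standing waves.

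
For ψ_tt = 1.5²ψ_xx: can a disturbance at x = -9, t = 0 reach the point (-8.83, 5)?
Yes. The domain of dependence is [-16.33, -1.33], and -9 ∈ [-16.33, -1.33].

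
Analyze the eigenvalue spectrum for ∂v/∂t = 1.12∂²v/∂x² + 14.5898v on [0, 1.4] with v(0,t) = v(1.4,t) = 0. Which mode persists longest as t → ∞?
Eigenvalues: λₙ = 1.12n²π²/1.4² - 14.5898.
First three modes:
  n=1: λ₁ = 1.12π²/1.4² - 14.5898 ≈ -8.95
  n=2: λ₂ = 4.48π²/1.4² - 14.5898 ≈ 7.969
  n=3: λ₃ = 10.08π²/1.4² - 14.5898 ≈ 36.168
Since 1.12π²/1.4² ≈ 5.64 < 14.5898, λ₁ < 0.
The n=1 mode grows fastest (−λₙ is largest for n=1) → dominates.
Asymptotic: v ~ c₁ sin(πx/1.4) e^{8.95t} (exponential growth at rate −λ₁ ≈ 8.95).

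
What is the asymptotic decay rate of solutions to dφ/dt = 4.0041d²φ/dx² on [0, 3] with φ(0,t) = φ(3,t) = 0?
Eigenvalues: λₙ = 4.0041n²π²/3².
First three modes:
  n=1: λ₁ = 4.0041π²/3² ≈ 4.391
  n=2: λ₂ = 16.0164π²/3² ≈ 17.564 (4× faster decay)
  n=3: λ₃ = 36.0369π²/3² ≈ 39.519 (9× faster decay)
As t → ∞, higher modes decay exponentially faster. The n=1 mode dominates: φ ~ c₁ sin(πx/3) e^{-λ₁t}.
Decay rate: λ₁ = 4.0041π²/3² ≈ 4.391.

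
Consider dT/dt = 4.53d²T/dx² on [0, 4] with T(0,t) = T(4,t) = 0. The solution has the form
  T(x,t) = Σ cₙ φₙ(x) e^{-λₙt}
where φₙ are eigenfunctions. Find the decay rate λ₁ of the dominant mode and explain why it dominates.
Eigenvalues: λₙ = 4.53n²π²/4².
First three modes:
  n=1: λ₁ = 4.53π²/4² ≈ 2.794
  n=2: λ₂ = 18.12π²/4² ≈ 11.177 (4× faster decay)
  n=3: λ₃ = 40.77π²/4² ≈ 25.149 (9× faster decay)
As t → ∞, higher modes decay exponentially faster. The n=1 mode dominates: T ~ c₁ sin(πx/4) e^{-λ₁t}.
Decay rate: λ₁ = 4.53π²/4² ≈ 2.794.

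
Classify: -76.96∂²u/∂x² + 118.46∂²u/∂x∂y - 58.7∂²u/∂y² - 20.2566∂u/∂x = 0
Elliptic (discriminant = -4037.4364).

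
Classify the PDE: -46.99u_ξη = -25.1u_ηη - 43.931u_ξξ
Rewriting in standard form: 43.931u_ξξ - 46.99u_ξη + 25.1u_ηη = 0. A = 43.931, B = -46.99, C = 25.1. Discriminant B² - 4AC = -2202.6123. Since -2202.6123 < 0, elliptic.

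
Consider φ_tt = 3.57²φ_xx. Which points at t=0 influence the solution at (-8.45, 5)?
Domain of dependence: [-26.3, 9.4]. Signals travel at speed 3.57, so data within |x - -8.45| ≤ 3.57·5 = 17.85 can reach the point.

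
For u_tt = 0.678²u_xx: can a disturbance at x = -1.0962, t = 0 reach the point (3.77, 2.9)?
No. The domain of dependence is [1.8038, 5.7362], and -1.0962 is outside this interval.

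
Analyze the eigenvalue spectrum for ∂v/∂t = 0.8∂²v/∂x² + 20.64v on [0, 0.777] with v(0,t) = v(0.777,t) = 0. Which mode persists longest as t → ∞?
Eigenvalues: λₙ = 0.8n²π²/0.777² - 20.64.
First three modes:
  n=1: λ₁ = 0.8π²/0.777² - 20.64 ≈ -7.562
  n=2: λ₂ = 3.2π²/0.777² - 20.64 ≈ 31.673
  n=3: λ₃ = 7.2π²/0.777² - 20.64 ≈ 97.064
Since 0.8π²/0.777² ≈ 13.078 < 20.64, λ₁ < 0.
The n=1 mode grows fastest (−λₙ is largest for n=1) → dominates.
Asymptotic: v ~ c₁ sin(πx/0.777) e^{7.562t} (exponential growth at rate −λ₁ ≈ 7.562).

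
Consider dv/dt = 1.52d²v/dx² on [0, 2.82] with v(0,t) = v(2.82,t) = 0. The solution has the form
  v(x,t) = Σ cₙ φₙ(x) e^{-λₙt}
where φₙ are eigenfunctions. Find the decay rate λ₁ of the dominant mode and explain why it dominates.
Eigenvalues: λₙ = 1.52n²π²/2.82².
First three modes:
  n=1: λ₁ = 1.52π²/2.82² ≈ 1.886
  n=2: λ₂ = 6.08π²/2.82² ≈ 7.546 (4× faster decay)
  n=3: λ₃ = 13.68π²/2.82² ≈ 16.978 (9× faster decay)
As t → ∞, higher modes decay exponentially faster. The n=1 mode dominates: v ~ c₁ sin(πx/2.82) e^{-λ₁t}.
Decay rate: λ₁ = 1.52π²/2.82² ≈ 1.886.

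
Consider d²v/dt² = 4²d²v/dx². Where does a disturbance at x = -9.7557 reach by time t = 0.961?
Domain of influence: [-13.5997, -5.9117]. Data at x = -9.7557 spreads outward at speed 4.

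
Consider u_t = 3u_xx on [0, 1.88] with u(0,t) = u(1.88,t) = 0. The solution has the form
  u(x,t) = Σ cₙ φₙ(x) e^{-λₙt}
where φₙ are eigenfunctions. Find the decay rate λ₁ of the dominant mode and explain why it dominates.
Eigenvalues: λₙ = 3n²π²/1.88².
First three modes:
  n=1: λ₁ = 3π²/1.88² ≈ 8.377
  n=2: λ₂ = 12π²/1.88² ≈ 33.509 (4× faster decay)
  n=3: λ₃ = 27π²/1.88² ≈ 75.396 (9× faster decay)
As t → ∞, higher modes decay exponentially faster. The n=1 mode dominates: u ~ c₁ sin(πx/1.88) e^{-λ₁t}.
Decay rate: λ₁ = 3π²/1.88² ≈ 8.377.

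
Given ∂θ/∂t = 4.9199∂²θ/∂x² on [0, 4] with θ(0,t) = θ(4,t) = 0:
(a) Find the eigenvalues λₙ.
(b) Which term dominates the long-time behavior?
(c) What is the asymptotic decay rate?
Eigenvalues: λₙ = 4.9199n²π²/4².
First three modes:
  n=1: λ₁ = 4.9199π²/4² ≈ 3.035
  n=2: λ₂ = 19.6796π²/4² ≈ 12.139 (4× faster decay)
  n=3: λ₃ = 44.2791π²/4² ≈ 27.314 (9× faster decay)
As t → ∞, higher modes decay exponentially faster. The n=1 mode dominates: θ ~ c₁ sin(πx/4) e^{-λ₁t}.
Decay rate: λ₁ = 4.9199π²/4² ≈ 3.035.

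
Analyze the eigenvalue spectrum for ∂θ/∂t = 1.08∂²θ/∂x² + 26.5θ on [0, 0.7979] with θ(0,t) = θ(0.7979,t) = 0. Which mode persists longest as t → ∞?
Eigenvalues: λₙ = 1.08n²π²/0.7979² - 26.5.
First three modes:
  n=1: λ₁ = 1.08π²/0.7979² - 26.5 ≈ -9.757
  n=2: λ₂ = 4.32π²/0.7979² - 26.5 ≈ 40.471
  n=3: λ₃ = 9.72π²/0.7979² - 26.5 ≈ 124.185
Since 1.08π²/0.7979² ≈ 16.743 < 26.5, λ₁ < 0.
The n=1 mode grows fastest (−λₙ is largest for n=1) → dominates.
Asymptotic: θ ~ c₁ sin(πx/0.7979) e^{9.757t} (exponential growth at rate −λ₁ ≈ 9.757).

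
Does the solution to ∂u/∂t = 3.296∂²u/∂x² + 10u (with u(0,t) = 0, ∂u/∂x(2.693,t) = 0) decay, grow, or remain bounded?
u grows unboundedly. Reaction dominates diffusion (r=10 > κπ²/(4L²)≈1.12); solution grows exponentially.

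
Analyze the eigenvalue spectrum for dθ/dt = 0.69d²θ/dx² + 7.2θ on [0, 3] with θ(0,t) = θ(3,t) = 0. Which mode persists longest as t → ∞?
Eigenvalues: λₙ = 0.69n²π²/3² - 7.2.
First three modes:
  n=1: λ₁ = 0.69π²/3² - 7.2 ≈ -6.443
  n=2: λ₂ = 2.76π²/3² - 7.2 ≈ -4.173
  n=3: λ₃ = 6.21π²/3² - 7.2 ≈ -0.39
Since 0.69π²/3² ≈ 0.757 < 7.2, λ₁ < 0.
The n=1 mode grows fastest (−λₙ is largest for n=1) → dominates.
Asymptotic: θ ~ c₁ sin(πx/3) e^{6.443t} (exponential growth at rate −λ₁ ≈ 6.443).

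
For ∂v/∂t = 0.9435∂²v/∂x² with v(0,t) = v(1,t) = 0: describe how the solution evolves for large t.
v → 0. Heat diffuses out through both boundaries.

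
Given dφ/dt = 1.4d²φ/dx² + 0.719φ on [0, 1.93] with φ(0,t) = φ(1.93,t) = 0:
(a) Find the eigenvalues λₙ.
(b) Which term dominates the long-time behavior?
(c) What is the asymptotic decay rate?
Eigenvalues: λₙ = 1.4n²π²/1.93² - 0.719.
First three modes:
  n=1: λ₁ = 1.4π²/1.93² - 0.719 ≈ 2.99
  n=2: λ₂ = 5.6π²/1.93² - 0.719 ≈ 14.119
  n=3: λ₃ = 12.6π²/1.93² - 0.719 ≈ 32.666
Since 1.4π²/1.93² ≈ 3.709 > 0.719, all λₙ > 0.
The n=1 mode decays slowest → dominates as t → ∞.
Asymptotic: φ ~ c₁ sin(πx/1.93) e^{-λ₁t} with decay rate λ₁ ≈ 2.99.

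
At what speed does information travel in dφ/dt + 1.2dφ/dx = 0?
Speed = 1.2. Information travels along x - 1.2t = const (rightward).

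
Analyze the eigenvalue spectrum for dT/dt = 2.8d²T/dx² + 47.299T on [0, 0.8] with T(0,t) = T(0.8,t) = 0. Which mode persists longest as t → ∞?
Eigenvalues: λₙ = 2.8n²π²/0.8² - 47.299.
First three modes:
  n=1: λ₁ = 2.8π²/0.8² - 47.299 ≈ -4.119
  n=2: λ₂ = 11.2π²/0.8² - 47.299 ≈ 125.419
  n=3: λ₃ = 25.2π²/0.8² - 47.299 ≈ 341.317
Since 2.8π²/0.8² ≈ 43.18 < 47.299, λ₁ < 0.
The n=1 mode grows fastest (−λₙ is largest for n=1) → dominates.
Asymptotic: T ~ c₁ sin(πx/0.8) e^{4.119t} (exponential growth at rate −λ₁ ≈ 4.119).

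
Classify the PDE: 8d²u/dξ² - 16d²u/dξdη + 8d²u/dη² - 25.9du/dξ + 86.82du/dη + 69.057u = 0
A = 8, B = -16, C = 8. Discriminant B² - 4AC = 0. Since 0 = 0, parabolic.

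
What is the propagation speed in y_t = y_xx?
Infinite. The heat equation is parabolic, not hyperbolic, so disturbances propagate instantly.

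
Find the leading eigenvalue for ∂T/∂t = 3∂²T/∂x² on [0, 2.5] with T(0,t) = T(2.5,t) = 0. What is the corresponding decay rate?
Eigenvalues: λₙ = 3n²π²/2.5².
First three modes:
  n=1: λ₁ = 3π²/2.5² ≈ 4.737
  n=2: λ₂ = 12π²/2.5² ≈ 18.95 (4× faster decay)
  n=3: λ₃ = 27π²/2.5² ≈ 42.637 (9× faster decay)
As t → ∞, higher modes decay exponentially faster. The n=1 mode dominates: T ~ c₁ sin(πx/2.5) e^{-λ₁t}.
Decay rate: λ₁ = 3π²/2.5² ≈ 4.737.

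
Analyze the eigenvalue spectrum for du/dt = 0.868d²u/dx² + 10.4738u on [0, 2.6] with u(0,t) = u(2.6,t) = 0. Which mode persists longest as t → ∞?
Eigenvalues: λₙ = 0.868n²π²/2.6² - 10.4738.
First three modes:
  n=1: λ₁ = 0.868π²/2.6² - 10.4738 ≈ -9.207
  n=2: λ₂ = 3.472π²/2.6² - 10.4738 ≈ -5.405
  n=3: λ₃ = 7.812π²/2.6² - 10.4738 ≈ 0.932
Since 0.868π²/2.6² ≈ 1.267 < 10.4738, λ₁ < 0.
The n=1 mode grows fastest (−λₙ is largest for n=1) → dominates.
Asymptotic: u ~ c₁ sin(πx/2.6) e^{9.207t} (exponential growth at rate −λ₁ ≈ 9.207).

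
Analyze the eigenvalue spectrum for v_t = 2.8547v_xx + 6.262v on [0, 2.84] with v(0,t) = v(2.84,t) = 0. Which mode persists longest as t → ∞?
Eigenvalues: λₙ = 2.8547n²π²/2.84² - 6.262.
First three modes:
  n=1: λ₁ = 2.8547π²/2.84² - 6.262 ≈ -2.769
  n=2: λ₂ = 11.4188π²/2.84² - 6.262 ≈ 7.711
  n=3: λ₃ = 25.6923π²/2.84² - 6.262 ≈ 25.177
Since 2.8547π²/2.84² ≈ 3.493 < 6.262, λ₁ < 0.
The n=1 mode grows fastest (−λₙ is largest for n=1) → dominates.
Asymptotic: v ~ c₁ sin(πx/2.84) e^{2.769t} (exponential growth at rate −λ₁ ≈ 2.769).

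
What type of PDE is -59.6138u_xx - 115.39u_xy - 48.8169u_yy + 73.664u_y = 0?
With A = -59.6138, B = -115.39, C = -48.8169, the discriminant is 1674.20844712. This is a hyperbolic PDE.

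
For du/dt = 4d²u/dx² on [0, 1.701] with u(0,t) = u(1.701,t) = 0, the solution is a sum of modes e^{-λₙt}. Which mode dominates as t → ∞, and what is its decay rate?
Eigenvalues: λₙ = 4n²π²/1.701².
First three modes:
  n=1: λ₁ = 4π²/1.701² ≈ 13.644
  n=2: λ₂ = 16π²/1.701² ≈ 54.577 (4× faster decay)
  n=3: λ₃ = 36π²/1.701² ≈ 122.799 (9× faster decay)
As t → ∞, higher modes decay exponentially faster. The n=1 mode dominates: u ~ c₁ sin(πx/1.701) e^{-λ₁t}.
Decay rate: λ₁ = 4π²/1.701² ≈ 13.644.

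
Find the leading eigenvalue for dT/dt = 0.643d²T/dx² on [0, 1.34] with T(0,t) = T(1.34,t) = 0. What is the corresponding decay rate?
Eigenvalues: λₙ = 0.643n²π²/1.34².
First three modes:
  n=1: λ₁ = 0.643π²/1.34² ≈ 3.534
  n=2: λ₂ = 2.572π²/1.34² ≈ 14.137 (4× faster decay)
  n=3: λ₃ = 5.787π²/1.34² ≈ 31.809 (9× faster decay)
As t → ∞, higher modes decay exponentially faster. The n=1 mode dominates: T ~ c₁ sin(πx/1.34) e^{-λ₁t}.
Decay rate: λ₁ = 0.643π²/1.34² ≈ 3.534.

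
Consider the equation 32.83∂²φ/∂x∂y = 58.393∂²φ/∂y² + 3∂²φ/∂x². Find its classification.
Rewriting in standard form: -3∂²φ/∂x² + 32.83∂²φ/∂x∂y - 58.393∂²φ/∂y² = 0. Hyperbolic. (A = -3, B = 32.83, C = -58.393 gives B² - 4AC = 377.0929.)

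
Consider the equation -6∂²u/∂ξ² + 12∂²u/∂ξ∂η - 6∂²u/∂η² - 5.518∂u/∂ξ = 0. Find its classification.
Parabolic. (A = -6, B = 12, C = -6 gives B² - 4AC = 0.)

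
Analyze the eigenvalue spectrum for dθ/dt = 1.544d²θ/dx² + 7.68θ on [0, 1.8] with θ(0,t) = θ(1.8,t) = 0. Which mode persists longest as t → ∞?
Eigenvalues: λₙ = 1.544n²π²/1.8² - 7.68.
First three modes:
  n=1: λ₁ = 1.544π²/1.8² - 7.68 ≈ -2.977
  n=2: λ₂ = 6.176π²/1.8² - 7.68 ≈ 11.133
  n=3: λ₃ = 13.896π²/1.8² - 7.68 ≈ 34.65
Since 1.544π²/1.8² ≈ 4.703 < 7.68, λ₁ < 0.
The n=1 mode grows fastest (−λₙ is largest for n=1) → dominates.
Asymptotic: θ ~ c₁ sin(πx/1.8) e^{2.977t} (exponential growth at rate −λ₁ ≈ 2.977).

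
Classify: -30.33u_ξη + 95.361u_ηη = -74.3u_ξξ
Rewriting in standard form: 74.3u_ξξ - 30.33u_ξη + 95.361u_ηη = 0. Elliptic (discriminant = -27421.3803).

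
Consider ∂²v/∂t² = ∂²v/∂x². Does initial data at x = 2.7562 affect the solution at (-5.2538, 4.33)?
No. The domain of dependence is [-9.5838, -0.9238], and 2.7562 is outside this interval.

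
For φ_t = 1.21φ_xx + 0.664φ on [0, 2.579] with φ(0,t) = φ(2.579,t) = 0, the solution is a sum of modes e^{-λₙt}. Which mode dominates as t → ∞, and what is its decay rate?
Eigenvalues: λₙ = 1.21n²π²/2.579² - 0.664.
First three modes:
  n=1: λ₁ = 1.21π²/2.579² - 0.664 ≈ 1.131
  n=2: λ₂ = 4.84π²/2.579² - 0.664 ≈ 6.518
  n=3: λ₃ = 10.89π²/2.579² - 0.664 ≈ 15.495
Since 1.21π²/2.579² ≈ 1.795 > 0.664, all λₙ > 0.
The n=1 mode decays slowest → dominates as t → ∞.
Asymptotic: φ ~ c₁ sin(πx/2.579) e^{-λ₁t} with decay rate λ₁ ≈ 1.131.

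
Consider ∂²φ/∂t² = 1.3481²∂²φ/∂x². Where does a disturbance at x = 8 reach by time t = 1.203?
Domain of influence: [6.3782357, 9.6217643]. Data at x = 8 spreads outward at speed 1.3481.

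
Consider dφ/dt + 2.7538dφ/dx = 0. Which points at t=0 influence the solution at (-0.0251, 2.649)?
A single point: x = -7.3199162. The characteristic through (-0.0251, 2.649) is x - 2.7538t = const, so x = -0.0251 - 2.7538·2.649 = -7.3199162.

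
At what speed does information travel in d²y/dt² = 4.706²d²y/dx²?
Speed = 4.706. Information travels along characteristics x = x₀ ± 4.706t.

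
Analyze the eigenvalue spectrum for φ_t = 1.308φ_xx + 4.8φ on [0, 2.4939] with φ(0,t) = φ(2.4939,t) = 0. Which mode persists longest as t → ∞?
Eigenvalues: λₙ = 1.308n²π²/2.4939² - 4.8.
First three modes:
  n=1: λ₁ = 1.308π²/2.4939² - 4.8 ≈ -2.724
  n=2: λ₂ = 5.232π²/2.4939² - 4.8 ≈ 3.503
  n=3: λ₃ = 11.772π²/2.4939² - 4.8 ≈ 13.881
Since 1.308π²/2.4939² ≈ 2.076 < 4.8, λ₁ < 0.
The n=1 mode grows fastest (−λₙ is largest for n=1) → dominates.
Asymptotic: φ ~ c₁ sin(πx/2.4939) e^{2.724t} (exponential growth at rate −λ₁ ≈ 2.724).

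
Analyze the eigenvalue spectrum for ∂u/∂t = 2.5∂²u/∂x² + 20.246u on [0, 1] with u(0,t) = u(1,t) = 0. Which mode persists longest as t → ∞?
Eigenvalues: λₙ = 2.5n²π²/1² - 20.246.
First three modes:
  n=1: λ₁ = 2.5π² - 20.246 ≈ 4.428
  n=2: λ₂ = 10π² - 20.246 ≈ 78.45
  n=3: λ₃ = 22.5π² - 20.246 ≈ 201.82
Since 2.5π² ≈ 24.674 > 20.246, all λₙ > 0.
The n=1 mode decays slowest → dominates as t → ∞.
Asymptotic: u ~ c₁ sin(πx/1) e^{-λ₁t} with decay rate λ₁ ≈ 4.428.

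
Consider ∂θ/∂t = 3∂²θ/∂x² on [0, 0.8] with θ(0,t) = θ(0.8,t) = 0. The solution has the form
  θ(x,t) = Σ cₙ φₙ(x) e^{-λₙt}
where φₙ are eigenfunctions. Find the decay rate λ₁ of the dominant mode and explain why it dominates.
Eigenvalues: λₙ = 3n²π²/0.8².
First three modes:
  n=1: λ₁ = 3π²/0.8² ≈ 46.264
  n=2: λ₂ = 12π²/0.8² ≈ 185.055 (4× faster decay)
  n=3: λ₃ = 27π²/0.8² ≈ 416.374 (9× faster decay)
As t → ∞, higher modes decay exponentially faster. The n=1 mode dominates: θ ~ c₁ sin(πx/0.8) e^{-λ₁t}.
Decay rate: λ₁ = 3π²/0.8² ≈ 46.264.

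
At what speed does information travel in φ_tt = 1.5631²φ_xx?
Speed = 1.5631. Information travels along characteristics x = x₀ ± 1.5631t.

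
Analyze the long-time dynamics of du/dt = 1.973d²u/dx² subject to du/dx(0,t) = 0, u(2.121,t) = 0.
Long-time behavior: u → 0. Heat escapes through the Dirichlet boundary.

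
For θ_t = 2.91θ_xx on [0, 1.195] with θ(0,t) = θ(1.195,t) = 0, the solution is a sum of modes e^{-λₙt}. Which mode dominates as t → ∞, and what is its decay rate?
Eigenvalues: λₙ = 2.91n²π²/1.195².
First three modes:
  n=1: λ₁ = 2.91π²/1.195² ≈ 20.112
  n=2: λ₂ = 11.64π²/1.195² ≈ 80.448 (4× faster decay)
  n=3: λ₃ = 26.19π²/1.195² ≈ 181.009 (9× faster decay)
As t → ∞, higher modes decay exponentially faster. The n=1 mode dominates: θ ~ c₁ sin(πx/1.195) e^{-λ₁t}.
Decay rate: λ₁ = 2.91π²/1.195² ≈ 20.112.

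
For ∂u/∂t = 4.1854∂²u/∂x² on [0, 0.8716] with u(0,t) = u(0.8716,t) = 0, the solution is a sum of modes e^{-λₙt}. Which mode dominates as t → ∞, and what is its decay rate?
Eigenvalues: λₙ = 4.1854n²π²/0.8716².
First three modes:
  n=1: λ₁ = 4.1854π²/0.8716² ≈ 54.375
  n=2: λ₂ = 16.7416π²/0.8716² ≈ 217.502 (4× faster decay)
  n=3: λ₃ = 37.6686π²/0.8716² ≈ 489.378 (9× faster decay)
As t → ∞, higher modes decay exponentially faster. The n=1 mode dominates: u ~ c₁ sin(πx/0.8716) e^{-λ₁t}.
Decay rate: λ₁ = 4.1854π²/0.8716² ≈ 54.375.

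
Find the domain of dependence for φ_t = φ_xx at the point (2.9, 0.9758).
The entire real line. The heat equation has infinite propagation speed: any initial disturbance instantly affects all points (though exponentially small far away).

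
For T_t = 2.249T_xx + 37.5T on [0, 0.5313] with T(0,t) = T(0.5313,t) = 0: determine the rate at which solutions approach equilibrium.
Eigenvalues: λₙ = 2.249n²π²/0.5313² - 37.5.
First three modes:
  n=1: λ₁ = 2.249π²/0.5313² - 37.5 ≈ 41.134
  n=2: λ₂ = 8.996π²/0.5313² - 37.5 ≈ 277.035
  n=3: λ₃ = 20.241π²/0.5313² - 37.5 ≈ 670.205
Since 2.249π²/0.5313² ≈ 78.634 > 37.5, all λₙ > 0.
The n=1 mode decays slowest → dominates as t → ∞.
Asymptotic: T ~ c₁ sin(πx/0.5313) e^{-λ₁t} with decay rate λ₁ ≈ 41.134.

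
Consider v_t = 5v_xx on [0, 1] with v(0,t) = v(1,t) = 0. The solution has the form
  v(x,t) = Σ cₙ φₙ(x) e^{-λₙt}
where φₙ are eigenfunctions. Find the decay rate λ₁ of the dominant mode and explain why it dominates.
Eigenvalues: λₙ = 5n²π².
First three modes:
  n=1: λ₁ = 5π² ≈ 49.348
  n=2: λ₂ = 20π² ≈ 197.392 (4× faster decay)
  n=3: λ₃ = 45π² ≈ 444.132 (9× faster decay)
As t → ∞, higher modes decay exponentially faster. The n=1 mode dominates: v ~ c₁ sin(πx) e^{-λ₁t}.
Decay rate: λ₁ = 5π² ≈ 49.348.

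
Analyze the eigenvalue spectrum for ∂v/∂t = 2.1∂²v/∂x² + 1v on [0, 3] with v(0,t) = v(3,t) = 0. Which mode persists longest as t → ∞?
Eigenvalues: λₙ = 2.1n²π²/3² - 1.
First three modes:
  n=1: λ₁ = 2.1π²/3² - 1 ≈ 1.303
  n=2: λ₂ = 8.4π²/3² - 1 ≈ 8.212
  n=3: λ₃ = 18.9π²/3² - 1 ≈ 19.726
Since 2.1π²/3² ≈ 2.303 > 1, all λₙ > 0.
The n=1 mode decays slowest → dominates as t → ∞.
Asymptotic: v ~ c₁ sin(πx/3) e^{-λ₁t} with decay rate λ₁ ≈ 1.303.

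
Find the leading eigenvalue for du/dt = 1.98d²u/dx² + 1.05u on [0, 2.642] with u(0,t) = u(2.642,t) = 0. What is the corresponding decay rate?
Eigenvalues: λₙ = 1.98n²π²/2.642² - 1.05.
First three modes:
  n=1: λ₁ = 1.98π²/2.642² - 1.05 ≈ 1.75
  n=2: λ₂ = 7.92π²/2.642² - 1.05 ≈ 10.148
  n=3: λ₃ = 17.82π²/2.642² - 1.05 ≈ 24.147
Since 1.98π²/2.642² ≈ 2.8 > 1.05, all λₙ > 0.
The n=1 mode decays slowest → dominates as t → ∞.
Asymptotic: u ~ c₁ sin(πx/2.642) e^{-λ₁t} with decay rate λ₁ ≈ 1.75.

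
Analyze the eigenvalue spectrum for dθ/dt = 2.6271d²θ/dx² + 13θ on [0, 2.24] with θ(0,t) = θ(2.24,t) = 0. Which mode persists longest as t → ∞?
Eigenvalues: λₙ = 2.6271n²π²/2.24² - 13.
First three modes:
  n=1: λ₁ = 2.6271π²/2.24² - 13 ≈ -7.833
  n=2: λ₂ = 10.5084π²/2.24² - 13 ≈ 7.67
  n=3: λ₃ = 23.6439π²/2.24² - 13 ≈ 33.507
Since 2.6271π²/2.24² ≈ 5.167 < 13, λ₁ < 0.
The n=1 mode grows fastest (−λₙ is largest for n=1) → dominates.
Asymptotic: θ ~ c₁ sin(πx/2.24) e^{7.833t} (exponential growth at rate −λ₁ ≈ 7.833).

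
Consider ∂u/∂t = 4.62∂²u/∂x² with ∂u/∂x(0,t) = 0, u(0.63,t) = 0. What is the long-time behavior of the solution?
As t → ∞, u → 0. Heat escapes through the Dirichlet boundary.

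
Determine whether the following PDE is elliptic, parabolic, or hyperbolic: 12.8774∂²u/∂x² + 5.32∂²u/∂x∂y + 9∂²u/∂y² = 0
Coefficients: A = 12.8774, B = 5.32, C = 9. B² - 4AC = -435.284, which is negative, so the equation is elliptic.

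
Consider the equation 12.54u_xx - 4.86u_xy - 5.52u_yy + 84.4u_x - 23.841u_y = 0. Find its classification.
Hyperbolic. (A = 12.54, B = -4.86, C = -5.52 gives B² - 4AC = 300.5028.)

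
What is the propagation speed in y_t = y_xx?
Infinite. The heat equation is parabolic, not hyperbolic, so disturbances propagate instantly.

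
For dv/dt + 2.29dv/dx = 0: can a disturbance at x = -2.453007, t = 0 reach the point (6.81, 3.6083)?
No. Only data at x = -1.453007 affects (6.81, 3.6083). Advection has one-way propagation along characteristics.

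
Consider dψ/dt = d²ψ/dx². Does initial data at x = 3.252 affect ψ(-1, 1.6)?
Yes, for any finite x. The heat equation has infinite propagation speed, so all initial data affects all points at any t > 0.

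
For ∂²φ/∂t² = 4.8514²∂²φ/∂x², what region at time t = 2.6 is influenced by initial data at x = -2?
Domain of influence: [-14.61364, 10.61364]. Data at x = -2 spreads outward at speed 4.8514.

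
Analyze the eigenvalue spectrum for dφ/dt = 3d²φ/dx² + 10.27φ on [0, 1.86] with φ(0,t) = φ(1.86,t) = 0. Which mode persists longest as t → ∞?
Eigenvalues: λₙ = 3n²π²/1.86² - 10.27.
First three modes:
  n=1: λ₁ = 3π²/1.86² - 10.27 ≈ -1.712
  n=2: λ₂ = 12π²/1.86² - 10.27 ≈ 23.964
  n=3: λ₃ = 27π²/1.86² - 10.27 ≈ 66.756
Since 3π²/1.86² ≈ 8.558 < 10.27, λ₁ < 0.
The n=1 mode grows fastest (−λₙ is largest for n=1) → dominates.
Asymptotic: φ ~ c₁ sin(πx/1.86) e^{1.712t} (exponential growth at rate −λ₁ ≈ 1.712).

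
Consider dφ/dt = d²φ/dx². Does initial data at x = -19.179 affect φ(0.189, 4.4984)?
Yes, for any finite x. The heat equation has infinite propagation speed, so all initial data affects all points at any t > 0.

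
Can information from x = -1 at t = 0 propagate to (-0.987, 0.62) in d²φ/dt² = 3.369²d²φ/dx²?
Yes. The domain of dependence is [-3.07578, 1.10178], and -1 ∈ [-3.07578, 1.10178].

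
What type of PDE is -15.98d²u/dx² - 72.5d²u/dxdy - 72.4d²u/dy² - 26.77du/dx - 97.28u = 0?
With A = -15.98, B = -72.5, C = -72.4, the discriminant is 628.442. This is a hyperbolic PDE.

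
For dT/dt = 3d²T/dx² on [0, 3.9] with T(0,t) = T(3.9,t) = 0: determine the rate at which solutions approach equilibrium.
Eigenvalues: λₙ = 3n²π²/3.9².
First three modes:
  n=1: λ₁ = 3π²/3.9² ≈ 1.947
  n=2: λ₂ = 12π²/3.9² ≈ 7.787 (4× faster decay)
  n=3: λ₃ = 27π²/3.9² ≈ 17.52 (9× faster decay)
As t → ∞, higher modes decay exponentially faster. The n=1 mode dominates: T ~ c₁ sin(πx/3.9) e^{-λ₁t}.
Decay rate: λ₁ = 3π²/3.9² ≈ 1.947.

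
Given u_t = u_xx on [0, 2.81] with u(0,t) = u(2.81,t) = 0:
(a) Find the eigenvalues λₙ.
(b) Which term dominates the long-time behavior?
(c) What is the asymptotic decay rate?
Eigenvalues: λₙ = n²π²/2.81².
First three modes:
  n=1: λ₁ = π²/2.81² ≈ 1.25
  n=2: λ₂ = 4π²/2.81² ≈ 5 (4× faster decay)
  n=3: λ₃ = 9π²/2.81² ≈ 11.249 (9× faster decay)
As t → ∞, higher modes decay exponentially faster. The n=1 mode dominates: u ~ c₁ sin(πx/2.81) e^{-λ₁t}.
Decay rate: λ₁ = π²/2.81² ≈ 1.25.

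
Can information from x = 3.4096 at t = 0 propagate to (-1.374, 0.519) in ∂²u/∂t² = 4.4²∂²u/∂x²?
No. The domain of dependence is [-3.6576, 0.9096], and 3.4096 is outside this interval.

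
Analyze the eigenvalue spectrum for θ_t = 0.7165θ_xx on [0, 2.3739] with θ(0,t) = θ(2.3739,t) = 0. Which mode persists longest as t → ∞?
Eigenvalues: λₙ = 0.7165n²π²/2.3739².
First three modes:
  n=1: λ₁ = 0.7165π²/2.3739² ≈ 1.255
  n=2: λ₂ = 2.866π²/2.3739² ≈ 5.019 (4× faster decay)
  n=3: λ₃ = 6.4485π²/2.3739² ≈ 11.294 (9× faster decay)
As t → ∞, higher modes decay exponentially faster. The n=1 mode dominates: θ ~ c₁ sin(πx/2.3739) e^{-λ₁t}.
Decay rate: λ₁ = 0.7165π²/2.3739² ≈ 1.255.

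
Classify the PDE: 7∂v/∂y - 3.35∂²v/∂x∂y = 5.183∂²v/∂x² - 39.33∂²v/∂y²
Rewriting in standard form: -5.183∂²v/∂x² - 3.35∂²v/∂x∂y + 39.33∂²v/∂y² + 7∂v/∂y = 0. A = -5.183, B = -3.35, C = 39.33. Discriminant B² - 4AC = 826.61206. Since 826.61206 > 0, hyperbolic.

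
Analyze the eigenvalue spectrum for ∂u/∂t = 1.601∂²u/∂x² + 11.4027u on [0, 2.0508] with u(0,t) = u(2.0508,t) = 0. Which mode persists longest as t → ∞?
Eigenvalues: λₙ = 1.601n²π²/2.0508² - 11.4027.
First three modes:
  n=1: λ₁ = 1.601π²/2.0508² - 11.4027 ≈ -7.646
  n=2: λ₂ = 6.404π²/2.0508² - 11.4027 ≈ 3.625
  n=3: λ₃ = 14.409π²/2.0508² - 11.4027 ≈ 22.411
Since 1.601π²/2.0508² ≈ 3.757 < 11.4027, λ₁ < 0.
The n=1 mode grows fastest (−λₙ is largest for n=1) → dominates.
Asymptotic: u ~ c₁ sin(πx/2.0508) e^{7.646t} (exponential growth at rate −λ₁ ≈ 7.646).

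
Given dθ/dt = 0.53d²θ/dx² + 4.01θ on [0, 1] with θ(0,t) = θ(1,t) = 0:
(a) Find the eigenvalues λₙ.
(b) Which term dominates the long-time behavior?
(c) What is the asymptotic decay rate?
Eigenvalues: λₙ = 0.53n²π²/1² - 4.01.
First three modes:
  n=1: λ₁ = 0.53π² - 4.01 ≈ 1.221
  n=2: λ₂ = 2.12π² - 4.01 ≈ 16.914
  n=3: λ₃ = 4.77π² - 4.01 ≈ 43.068
Since 0.53π² ≈ 5.231 > 4.01, all λₙ > 0.
The n=1 mode decays slowest → dominates as t → ∞.
Asymptotic: θ ~ c₁ sin(πx/1) e^{-λ₁t} with decay rate λ₁ ≈ 1.221.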